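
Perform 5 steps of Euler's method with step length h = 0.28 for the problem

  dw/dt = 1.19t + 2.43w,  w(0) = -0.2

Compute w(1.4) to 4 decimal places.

-0.8667

Euler: w_{n+1} = w_n + h·f(t_n, w_n).
t=0.000000, w=-0.200000: f=-0.486000 → w ← -0.200000 + 0.28·(-0.486000) = -0.336080
t=0.280000, w=-0.336080: f=-0.483474 → w ← -0.336080 + 0.28·(-0.483474) = -0.471453
t=0.560000, w=-0.471453: f=-0.479230 → w ← -0.471453 + 0.28·(-0.479230) = -0.605637
t=0.840000, w=-0.605637: f=-0.472099 → w ← -0.605637 + 0.28·(-0.472099) = -0.737825
t=1.120000, w=-0.737825: f=-0.460115 → w ← -0.737825 + 0.28·(-0.460115) = -0.866657
w(1.4) ≈ -0.8667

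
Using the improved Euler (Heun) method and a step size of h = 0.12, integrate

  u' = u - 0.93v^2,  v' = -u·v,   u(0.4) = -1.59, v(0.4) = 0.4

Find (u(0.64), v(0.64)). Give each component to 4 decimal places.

-2.0806, 0.6165

Heun on (u,v): k1 = f(s_n, state_n); k2 = f(s_n + h, state_n + h·k1); state_{n+1} = state_n + (h/2)·(k1 + k2).
0.400000: (-1.590000, 0.400000)
  k1 = (-1.738800, 0.636000)
  predictor → (-1.798656, 0.476320)
  k2 = (-2.009655, 0.856736)
  → (-1.814907, 0.489564)
0.520000: (-1.814907, 0.489564)
  k1 = (-2.037803, 0.888514)
  predictor → (-2.059444, 0.596186)
  k2 = (-2.390001, 1.227811)
  → (-2.080576, 0.616544)
(u(0.64), v(0.64)) ≈ (-2.0806, 0.6165)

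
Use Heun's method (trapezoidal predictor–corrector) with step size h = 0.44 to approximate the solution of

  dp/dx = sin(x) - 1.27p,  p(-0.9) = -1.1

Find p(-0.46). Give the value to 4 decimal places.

-0.8308

Heun: k1 = f(x_n, p_n); k2 = f(x_n + h, p_n + h·k1); p_{n+1} = p_n + (h/2)·(k1 + k2).
x=-0.900000, p=-1.100000:
  k1 = f(-0.900000, -1.100000) = 0.613673
  k2 = f(-0.460000, -0.829984) = 0.610131
  p ← -1.100000 + (0.44/2)·(0.613673 + 0.610131) = -0.830763
p(-0.46) ≈ -0.8308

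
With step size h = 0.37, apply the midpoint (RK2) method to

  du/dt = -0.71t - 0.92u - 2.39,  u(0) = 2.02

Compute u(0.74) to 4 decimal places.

Midpoint: k1 = f(t_n, u_n); k2 = f(t_n + h/2, u_n + (h/2)·k1); u_{n+1} = u_n + h·k2.
t=0.000000, u=2.020000:
  k1 = f(0.000000, 2.020000) = -4.248400
  k2 = f(0.185000, 1.234046) = -3.656672
  u ← 2.020000 + 0.37·(-3.656672) = 0.667031
t=0.370000, u=0.667031:
  k1 = f(0.370000, 0.667031) = -3.266369
  k2 = f(0.555000, 0.062753) = -2.841783
  u ← 0.667031 + 0.37·(-2.841783) = -0.384428
u(0.74) ≈ -0.3844

-0.3844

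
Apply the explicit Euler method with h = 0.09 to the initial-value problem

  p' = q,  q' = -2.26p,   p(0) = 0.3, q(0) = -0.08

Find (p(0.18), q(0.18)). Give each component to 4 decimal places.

0.2801, -0.2006

Euler on (p,q): p_{n+1} = p_n + h·p', q_{n+1} = q_n + h·q'.
0.000000: (0.300000, -0.080000); f=(-0.080000, -0.678000) → (0.292800, -0.141020)
0.090000: (0.292800, -0.141020); f=(-0.141020, -0.661728) → (0.280108, -0.200576)
(p(0.18), q(0.18)) ≈ (0.2801, -0.2006)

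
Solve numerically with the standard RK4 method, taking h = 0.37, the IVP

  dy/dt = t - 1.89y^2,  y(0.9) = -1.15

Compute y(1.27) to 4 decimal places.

-2.9123

RK4: k1 = f(t_n, y_n); k2 = f(t_n + h/2, y_n + (h/2)·k1); k3 = f(t_n + h/2, y_n + (h/2)·k2); k4 = f(t_n + h, y_n + h·k3); y_{n+1} = y_n + (h/6)·(k1 + 2k2 + 2k3 + k4).
t=0.900000, y=-1.150000:
  k1 = f(0.900000, -1.150000) = -1.599525
  k2 = f(1.085000, -1.445912) = -2.866351
  k3 = f(1.085000, -1.680275) = -4.251082
  k4 = f(1.270000, -2.722900) = -12.742812
  y ← -1.150000 + (0.37/6)·(k1 + 2k2 + 2k3 + k4) = -2.912261
y(1.27) ≈ -2.9123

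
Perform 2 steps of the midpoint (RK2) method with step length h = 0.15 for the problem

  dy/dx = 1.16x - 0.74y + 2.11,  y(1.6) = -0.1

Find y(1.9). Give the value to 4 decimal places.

Midpoint: k1 = f(x_n, y_n); k2 = f(x_n + h/2, y_n + (h/2)·k1); y_{n+1} = y_n + h·k2.
x=1.600000, y=-0.100000:
  k1 = f(1.600000, -0.100000) = 4.040000
  k2 = f(1.675000, 0.203000) = 3.902780
  y ← -0.100000 + 0.15·3.902780 = 0.485417
x=1.750000, y=0.485417:
  k1 = f(1.750000, 0.485417) = 3.780791
  k2 = f(1.825000, 0.768976) = 3.657957
  y ← 0.485417 + 0.15·3.657957 = 1.034111
y(1.9) ≈ 1.0341

1.0341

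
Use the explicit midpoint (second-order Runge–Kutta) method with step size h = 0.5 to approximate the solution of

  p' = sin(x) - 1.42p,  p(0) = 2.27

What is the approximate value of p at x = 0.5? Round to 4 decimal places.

Midpoint: k1 = f(x_n, p_n); k2 = f(x_n + h/2, p_n + (h/2)·k1); p_{n+1} = p_n + h·k2.
x=0.000000, p=2.270000:
  k1 = f(0.000000, 2.270000) = -3.223400
  k2 = f(0.250000, 1.464150) = -1.831689
  p ← 2.270000 + 0.5·(-1.831689) = 1.354155
p(0.5) ≈ 1.3542

1.3542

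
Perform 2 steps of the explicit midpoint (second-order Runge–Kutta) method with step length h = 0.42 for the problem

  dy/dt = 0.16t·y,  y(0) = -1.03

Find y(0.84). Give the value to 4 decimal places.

Midpoint: k1 = f(t_n, y_n); k2 = f(t_n + h/2, y_n + (h/2)·k1); y_{n+1} = y_n + h·k2.
t=0.000000, y=-1.030000:
  k1 = f(0.000000, -1.030000) = 0.000000
  k2 = f(0.210000, -1.030000) = -0.034608
  y ← -1.030000 + 0.42·(-0.034608) = -1.044535
t=0.420000, y=-1.044535:
  k1 = f(0.420000, -1.044535) = -0.070193
  k2 = f(0.630000, -1.059276) = -0.106775
  y ← -1.044535 + 0.42·(-0.106775) = -1.089381
y(0.84) ≈ -1.0894

-1.0894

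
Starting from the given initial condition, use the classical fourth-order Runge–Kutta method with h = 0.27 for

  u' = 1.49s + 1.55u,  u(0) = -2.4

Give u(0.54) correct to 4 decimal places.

-5.2490

RK4: k1 = f(s_n, u_n); k2 = f(s_n + h/2, u_n + (h/2)·k1); k3 = f(s_n + h/2, u_n + (h/2)·k2); k4 = f(s_n + h, u_n + h·k3); u_{n+1} = u_n + (h/6)·(k1 + 2k2 + 2k3 + k4).
s=0.000000, u=-2.400000:
  k1 = f(0.000000, -2.400000) = -3.720000
  k2 = f(0.135000, -2.902200) = -4.297260
  k3 = f(0.135000, -2.980130) = -4.418052
  k4 = f(0.270000, -3.592874) = -5.166655
  u ← -2.400000 + (0.27/6)·(k1 + 2k2 + 2k3 + k4) = -3.584278
s=0.270000, u=-3.584278:
  k1 = f(0.270000, -3.584278) = -5.153330
  k2 = f(0.405000, -4.279977) = -6.030514
  k3 = f(0.405000, -4.398397) = -6.214065
  k4 = f(0.540000, -5.262075) = -7.351616
  u ← -3.584278 + (0.27/6)·(k1 + 2k2 + 2k3 + k4) = -5.249012
u(0.54) ≈ -5.2490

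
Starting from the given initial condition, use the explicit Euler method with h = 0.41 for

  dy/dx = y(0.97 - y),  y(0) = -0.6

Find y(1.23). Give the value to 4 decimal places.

Euler: y_{n+1} = y_n + h·f(x_n, y_n).
x=0.000000, y=-0.600000: f=-0.942000 → y ← -0.600000 + 0.41·(-0.942000) = -0.986220
x=0.410000, y=-0.986220: f=-1.929263 → y ← -0.986220 + 0.41·(-1.929263) = -1.777218
x=0.820000, y=-1.777218: f=-4.882405 → y ← -1.777218 + 0.41·(-4.882405) = -3.779004
y(1.23) ≈ -3.7790

-3.7790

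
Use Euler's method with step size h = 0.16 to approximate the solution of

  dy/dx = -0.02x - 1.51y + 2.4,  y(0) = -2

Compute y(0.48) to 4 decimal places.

Euler: y_{n+1} = y_n + h·f(x_n, y_n).
x=0.000000, y=-2.000000: f=5.420000 → y ← -2.000000 + 0.16·5.420000 = -1.132800
x=0.160000, y=-1.132800: f=4.107328 → y ← -1.132800 + 0.16·4.107328 = -0.475628
x=0.320000, y=-0.475628: f=3.111798 → y ← -0.475628 + 0.16·3.111798 = 0.022260
y(0.48) ≈ 0.0223

0.0223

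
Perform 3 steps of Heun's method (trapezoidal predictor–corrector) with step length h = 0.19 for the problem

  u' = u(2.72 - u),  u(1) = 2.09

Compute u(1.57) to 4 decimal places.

Heun: k1 = f(s_n, u_n); k2 = f(s_n + h, u_n + h·k1); u_{n+1} = u_n + (h/2)·(k1 + k2).
s=1.000000, u=2.090000:
  k1 = f(1.000000, 2.090000) = 1.316700
  k2 = f(1.190000, 2.340173) = 0.888861
  u ← 2.090000 + (0.19/2)·(1.316700 + 0.888861) = 2.299528
s=1.190000, u=2.299528:
  k1 = f(1.190000, 2.299528) = 0.966887
  k2 = f(1.380000, 2.483237) = 0.587939
  u ← 2.299528 + (0.19/2)·(0.966887 + 0.587939) = 2.447237
s=1.380000, u=2.447237:
  k1 = f(1.380000, 2.447237) = 0.667516
  k2 = f(1.570000, 2.574065) = 0.375647
  u ← 2.447237 + (0.19/2)·(0.667516 + 0.375647) = 2.546337
u(1.57) ≈ 2.5463

2.5463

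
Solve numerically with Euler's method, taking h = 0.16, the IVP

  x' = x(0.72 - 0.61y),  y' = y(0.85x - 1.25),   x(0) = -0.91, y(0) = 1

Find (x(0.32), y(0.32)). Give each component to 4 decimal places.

-0.9716, 0.4558

Euler on (x,y): x_{n+1} = x_n + h·x', y_{n+1} = y_n + h·y'.
0.000000: (-0.910000, 1.000000); f=(-0.100100, -2.023500) → (-0.926016, 0.676240)
0.160000: (-0.926016, 0.676240); f=(-0.284744, -1.377578) → (-0.971575, 0.455828)
(x(0.32), y(0.32)) ≈ (-0.9716, 0.4558)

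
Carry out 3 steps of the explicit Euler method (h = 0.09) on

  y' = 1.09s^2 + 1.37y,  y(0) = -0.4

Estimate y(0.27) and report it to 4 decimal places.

-0.5629

Euler: y_{n+1} = y_n + h·f(s_n, y_n).
s=0.000000, y=-0.400000: f=-0.548000 → y ← -0.400000 + 0.09·(-0.548000) = -0.449320
s=0.090000, y=-0.449320: f=-0.606739 → y ← -0.449320 + 0.09·(-0.606739) = -0.503927
s=0.180000, y=-0.503927: f=-0.655063 → y ← -0.503927 + 0.09·(-0.655063) = -0.562882
y(0.27) ≈ -0.5629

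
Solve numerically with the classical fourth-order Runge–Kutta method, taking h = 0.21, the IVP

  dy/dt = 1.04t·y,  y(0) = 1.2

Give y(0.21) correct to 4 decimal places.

RK4: k1 = f(t_n, y_n); k2 = f(t_n + h/2, y_n + (h/2)·k1); k3 = f(t_n + h/2, y_n + (h/2)·k2); k4 = f(t_n + h, y_n + h·k3); y_{n+1} = y_n + (h/6)·(k1 + 2k2 + 2k3 + k4).
t=0.000000, y=1.200000:
  k1 = f(0.000000, 1.200000) = 0.000000
  k2 = f(0.105000, 1.200000) = 0.131040
  k3 = f(0.105000, 1.213759) = 0.132543
  k4 = f(0.210000, 1.227834) = 0.268159
  y ← 1.200000 + (0.21/6)·(k1 + 2k2 + 2k3 + k4) = 1.227836
y(0.21) ≈ 1.2278

1.2278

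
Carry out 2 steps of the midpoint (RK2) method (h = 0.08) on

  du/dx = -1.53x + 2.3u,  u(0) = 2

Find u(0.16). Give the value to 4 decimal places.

2.8630

Midpoint: k1 = f(x_n, u_n); k2 = f(x_n + h/2, u_n + (h/2)·k1); u_{n+1} = u_n + h·k2.
x=0.000000, u=2.000000:
  k1 = f(0.000000, 2.000000) = 4.600000
  k2 = f(0.040000, 2.184000) = 4.962000
  u ← 2.000000 + 0.08·4.962000 = 2.396960
x=0.080000, u=2.396960:
  k1 = f(0.080000, 2.396960) = 5.390608
  k2 = f(0.120000, 2.612584) = 5.825344
  u ← 2.396960 + 0.08·5.825344 = 2.862988
u(0.16) ≈ 2.8630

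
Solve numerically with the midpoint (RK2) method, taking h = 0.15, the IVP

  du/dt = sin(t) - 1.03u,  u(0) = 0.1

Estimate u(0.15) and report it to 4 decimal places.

0.0970

Midpoint: k1 = f(t_n, u_n); k2 = f(t_n + h/2, u_n + (h/2)·k1); u_{n+1} = u_n + h·k2.
t=0.000000, u=0.100000:
  k1 = f(0.000000, 0.100000) = -0.103000
  k2 = f(0.075000, 0.092275) = -0.020114
  u ← 0.100000 + 0.15·(-0.020114) = 0.096983
u(0.15) ≈ 0.0970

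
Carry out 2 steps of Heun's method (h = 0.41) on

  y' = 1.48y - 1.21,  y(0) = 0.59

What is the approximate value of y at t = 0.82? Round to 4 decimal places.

0.0877

Heun: k1 = f(t_n, y_n); k2 = f(t_n + h, y_n + h·k1); y_{n+1} = y_n + (h/2)·(k1 + k2).
t=0.000000, y=0.590000:
  k1 = f(0.000000, 0.590000) = -0.336800
  k2 = f(0.410000, 0.451912) = -0.541170
  y ← 0.590000 + (0.41/2)·(-0.336800 + (-0.541170)) = 0.410016
t=0.410000, y=0.410016:
  k1 = f(0.410000, 0.410016) = -0.603176
  k2 = f(0.820000, 0.162714) = -0.969183
  y ← 0.410016 + (0.41/2)·(-0.603176 + (-0.969183)) = 0.087682
y(0.82) ≈ 0.0877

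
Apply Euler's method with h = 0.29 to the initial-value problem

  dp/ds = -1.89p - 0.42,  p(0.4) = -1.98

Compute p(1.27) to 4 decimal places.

-0.3844

Euler: p_{n+1} = p_n + h·f(s_n, p_n).
s=0.400000, p=-1.980000: f=3.322200 → p ← -1.980000 + 0.29·3.322200 = -1.016562
s=0.690000, p=-1.016562: f=1.501302 → p ← -1.016562 + 0.29·1.501302 = -0.581184
s=0.980000, p=-0.581184: f=0.678438 → p ← -0.581184 + 0.29·0.678438 = -0.384437
p(1.27) ≈ -0.3844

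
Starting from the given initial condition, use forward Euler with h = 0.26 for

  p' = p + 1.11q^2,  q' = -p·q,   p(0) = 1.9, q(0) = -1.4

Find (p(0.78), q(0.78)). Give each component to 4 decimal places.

Euler on (p,q): p_{n+1} = p_n + h·p', q_{n+1} = q_n + h·q'.
0.000000: (1.900000, -1.400000); f=(4.075600, 2.660000) → (2.959656, -0.708400)
0.260000: (2.959656, -0.708400); f=(3.516688, 2.096620) → (3.873995, -0.163279)
0.520000: (3.873995, -0.163279); f=(3.903587, 0.632541) → (4.888928, 0.001182)
(p(0.78), q(0.78)) ≈ (4.8889, 0.0012)

4.8889, 0.0012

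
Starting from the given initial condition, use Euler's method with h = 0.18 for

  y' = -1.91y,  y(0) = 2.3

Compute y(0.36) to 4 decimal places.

0.9904

Euler: y_{n+1} = y_n + h·f(s_n, y_n).
s=0.000000, y=2.300000: f=-4.393000 → y ← 2.300000 + 0.18·(-4.393000) = 1.509260
s=0.180000, y=1.509260: f=-2.882687 → y ← 1.509260 + 0.18·(-2.882687) = 0.990376
y(0.36) ≈ 0.9904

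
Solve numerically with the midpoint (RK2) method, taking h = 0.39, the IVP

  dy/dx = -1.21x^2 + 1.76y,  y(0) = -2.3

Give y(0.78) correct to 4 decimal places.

-8.7168

Midpoint: k1 = f(x_n, y_n); k2 = f(x_n + h/2, y_n + (h/2)·k1); y_{n+1} = y_n + h·k2.
x=0.000000, y=-2.300000:
  k1 = f(0.000000, -2.300000) = -4.048000
  k2 = f(0.195000, -3.089360) = -5.483284
  y ← -2.300000 + 0.39·(-5.483284) = -4.438481
x=0.390000, y=-4.438481:
  k1 = f(0.390000, -4.438481) = -7.995767
  k2 = f(0.585000, -5.997655) = -10.969966
  y ← -4.438481 + 0.39·(-10.969966) = -8.716767
y(0.78) ≈ -8.7168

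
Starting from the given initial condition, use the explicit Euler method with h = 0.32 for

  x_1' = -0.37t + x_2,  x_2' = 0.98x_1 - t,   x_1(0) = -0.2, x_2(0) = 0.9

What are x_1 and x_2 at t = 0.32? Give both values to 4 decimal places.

0.0880, 0.8373

Euler on (x_1,x_2): x_1_{n+1} = x_1_n + h·x_1', x_2_{n+1} = x_2_n + h·x_2'.
0.000000: (-0.200000, 0.900000); f=(0.900000, -0.196000) → (0.088000, 0.837280)
(x_1(0.32), x_2(0.32)) ≈ (0.0880, 0.8373)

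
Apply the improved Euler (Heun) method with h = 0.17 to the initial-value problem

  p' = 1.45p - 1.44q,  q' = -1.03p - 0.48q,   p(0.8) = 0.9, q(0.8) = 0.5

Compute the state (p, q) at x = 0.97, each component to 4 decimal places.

1.0360, 0.3010

Heun on (p,q): k1 = f(x_n, state_n); k2 = f(x_n + h, state_n + h·k1); state_{n+1} = state_n + (h/2)·(k1 + k2).
0.800000: (0.900000, 0.500000)
  k1 = (0.585000, -1.167000)
  predictor → (0.999450, 0.301610)
  k2 = (1.014884, -1.174206)
  → (1.035990, 0.300997)
(p(0.97), q(0.97)) ≈ (1.0360, 0.3010)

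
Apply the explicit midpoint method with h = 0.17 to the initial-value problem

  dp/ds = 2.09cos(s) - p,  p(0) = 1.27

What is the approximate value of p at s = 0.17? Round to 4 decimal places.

1.3963

Midpoint: k1 = f(s_n, p_n); k2 = f(s_n + h/2, p_n + (h/2)·k1); p_{n+1} = p_n + h·k2.
s=0.000000, p=1.270000:
  k1 = f(0.000000, 1.270000) = 0.820000
  k2 = f(0.085000, 1.339700) = 0.742754
  p ← 1.270000 + 0.17·0.742754 = 1.396268
p(0.17) ≈ 1.3963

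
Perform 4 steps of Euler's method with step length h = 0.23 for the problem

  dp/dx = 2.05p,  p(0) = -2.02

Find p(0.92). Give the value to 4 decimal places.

-9.4709

Euler: p_{n+1} = p_n + h·f(x_n, p_n).
x=0.000000, p=-2.020000: f=-4.141000 → p ← -2.020000 + 0.23·(-4.141000) = -2.972430
x=0.230000, p=-2.972430: f=-6.093481 → p ← -2.972430 + 0.23·(-6.093481) = -4.373931
x=0.460000, p=-4.373931: f=-8.966558 → p ← -4.373931 + 0.23·(-8.966558) = -6.436239
x=0.690000, p=-6.436239: f=-13.194290 → p ← -6.436239 + 0.23·(-13.194290) = -9.470926
p(0.92) ≈ -9.4709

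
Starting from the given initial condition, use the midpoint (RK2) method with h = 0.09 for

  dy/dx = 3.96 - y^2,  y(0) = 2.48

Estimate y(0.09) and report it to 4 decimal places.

2.3260

Midpoint: k1 = f(x_n, y_n); k2 = f(x_n + h/2, y_n + (h/2)·k1); y_{n+1} = y_n + h·k2.
x=0.000000, y=2.480000:
  k1 = f(0.000000, 2.480000) = -2.190400
  k2 = f(0.045000, 2.381432) = -1.711218
  y ← 2.480000 + 0.09·(-1.711218) = 2.325990
y(0.09) ≈ 2.3260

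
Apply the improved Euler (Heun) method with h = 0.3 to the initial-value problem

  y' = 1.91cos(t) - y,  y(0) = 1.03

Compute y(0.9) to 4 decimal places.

1.3516

Heun: k1 = f(t_n, y_n); k2 = f(t_n + h, y_n + h·k1); y_{n+1} = y_n + (h/2)·(k1 + k2).
t=0.000000, y=1.030000:
  k1 = f(0.000000, 1.030000) = 0.880000
  k2 = f(0.300000, 1.294000) = 0.530693
  y ← 1.030000 + (0.3/2)·(0.880000 + 0.530693) = 1.241604
t=0.300000, y=1.241604:
  k1 = f(0.300000, 1.241604) = 0.583089
  k2 = f(0.600000, 1.416531) = 0.159860
  y ← 1.241604 + (0.3/2)·(0.583089 + 0.159860) = 1.353046
t=0.600000, y=1.353046:
  k1 = f(0.600000, 1.353046) = 0.223345
  k2 = f(0.900000, 1.420050) = -0.232775
  y ← 1.353046 + (0.3/2)·(0.223345 + (-0.232775)) = 1.351632
y(0.9) ≈ 1.3516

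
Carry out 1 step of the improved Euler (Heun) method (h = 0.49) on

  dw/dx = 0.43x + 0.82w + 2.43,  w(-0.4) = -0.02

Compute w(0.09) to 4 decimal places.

Heun: k1 = f(x_n, w_n); k2 = f(x_n + h, w_n + h·k1); w_{n+1} = w_n + (h/2)·(k1 + k2).
x=-0.400000, w=-0.020000:
  k1 = f(-0.400000, -0.020000) = 2.241600
  k2 = f(0.090000, 1.078384) = 3.352975
  w ← -0.020000 + (0.49/2)·(2.241600 + 3.352975) = 1.350671
w(0.09) ≈ 1.3507

1.3507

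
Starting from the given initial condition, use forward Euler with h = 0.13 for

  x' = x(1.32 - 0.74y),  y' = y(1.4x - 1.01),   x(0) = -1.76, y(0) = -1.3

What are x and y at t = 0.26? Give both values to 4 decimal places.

-2.8302, -0.3232

Euler on (x,y): x_{n+1} = x_n + h·x', y_{n+1} = y_n + h·y'.
0.000000: (-1.760000, -1.300000); f=(-4.016320, 4.516200) → (-2.282122, -0.712894)
0.130000: (-2.282122, -0.712894); f=(-4.216315, 2.997698) → (-2.830242, -0.323193)
(x(0.26), y(0.26)) ≈ (-2.8302, -0.3232)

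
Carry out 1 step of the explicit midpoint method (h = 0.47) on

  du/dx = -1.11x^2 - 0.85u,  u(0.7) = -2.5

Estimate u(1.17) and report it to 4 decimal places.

Midpoint: k1 = f(x_n, u_n); k2 = f(x_n + h/2, u_n + (h/2)·k1); u_{n+1} = u_n + h·k2.
x=0.700000, u=-2.500000:
  k1 = f(0.700000, -2.500000) = 1.581100
  k2 = f(0.935000, -2.128442) = 0.838786
  u ← -2.500000 + 0.47·0.838786 = -2.105771
u(1.17) ≈ -2.1058

-2.1058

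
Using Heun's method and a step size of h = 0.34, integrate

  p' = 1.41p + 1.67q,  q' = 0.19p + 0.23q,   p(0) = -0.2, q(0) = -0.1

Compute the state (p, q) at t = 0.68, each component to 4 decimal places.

-0.7291, -0.1717

Heun on (p,q): k1 = f(t_n, state_n); k2 = f(t_n + h, state_n + h·k1); state_{n+1} = state_n + (h/2)·(k1 + k2).
0.000000: (-0.200000, -0.100000)
  k1 = (-0.449000, -0.061000)
  predictor → (-0.352660, -0.120740)
  k2 = (-0.698886, -0.094776)
  → (-0.395141, -0.126482)
0.340000: (-0.395141, -0.126482)
  k1 = (-0.768373, -0.104168)
  predictor → (-0.656388, -0.161899)
  k2 = (-1.195877, -0.161950)
  → (-0.729063, -0.171722)
(p(0.68), q(0.68)) ≈ (-0.7291, -0.1717)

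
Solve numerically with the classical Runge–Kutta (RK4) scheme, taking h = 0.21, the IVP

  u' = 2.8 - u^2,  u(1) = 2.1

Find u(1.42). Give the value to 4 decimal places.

RK4: k1 = f(t_n, u_n); k2 = f(t_n + h/2, u_n + (h/2)·k1); k3 = f(t_n + h/2, u_n + (h/2)·k2); k4 = f(t_n + h, u_n + h·k3); u_{n+1} = u_n + (h/6)·(k1 + 2k2 + 2k3 + k4).
t=1.000000, u=2.100000:
  k1 = f(1.000000, 2.100000) = -1.610000
  k2 = f(1.105000, 1.930950) = -0.928568
  k3 = f(1.105000, 2.002500) = -1.210008
  k4 = f(1.210000, 1.845898) = -0.607341
  u ← 2.100000 + (0.21/6)·(k1 + 2k2 + 2k3 + k4) = 1.872693
t=1.210000, u=1.872693:
  k1 = f(1.210000, 1.872693) = -0.706978
  k2 = f(1.315000, 1.798460) = -0.434459
  k3 = f(1.315000, 1.827075) = -0.538202
  k4 = f(1.420000, 1.759670) = -0.296440
  u ← 1.872693 + (0.21/6)·(k1 + 2k2 + 2k3 + k4) = 1.769487
u(1.42) ≈ 1.7695

1.7695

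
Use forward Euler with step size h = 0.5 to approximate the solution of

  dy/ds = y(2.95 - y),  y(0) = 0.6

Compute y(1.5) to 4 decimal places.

Euler: y_{n+1} = y_n + h·f(s_n, y_n).
s=0.000000, y=0.600000: f=1.410000 → y ← 0.600000 + 0.5·1.410000 = 1.305000
s=0.500000, y=1.305000: f=2.146725 → y ← 1.305000 + 0.5·2.146725 = 2.378362
s=1.000000, y=2.378362: f=1.359561 → y ← 2.378362 + 0.5·1.359561 = 3.058143
y(1.5) ≈ 3.0581

3.0581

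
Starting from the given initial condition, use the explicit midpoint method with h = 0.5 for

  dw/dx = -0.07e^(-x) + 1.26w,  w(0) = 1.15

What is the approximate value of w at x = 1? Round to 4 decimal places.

Midpoint: k1 = f(x_n, w_n); k2 = f(x_n + h/2, w_n + (h/2)·k1); w_{n+1} = w_n + h·k2.
x=0.000000, w=1.150000:
  k1 = f(0.000000, 1.150000) = 1.379000
  k2 = f(0.250000, 1.494750) = 1.828869
  w ← 1.150000 + 0.5·1.828869 = 2.064434
x=0.500000, w=2.064434:
  k1 = f(0.500000, 2.064434) = 2.558730
  k2 = f(0.750000, 2.704117) = 3.374122
  w ← 2.064434 + 0.5·3.374122 = 3.751495
w(1) ≈ 3.7515

3.7515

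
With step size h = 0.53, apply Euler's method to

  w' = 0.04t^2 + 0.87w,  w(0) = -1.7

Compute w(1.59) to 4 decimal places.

-5.2701

Euler: w_{n+1} = w_n + h·f(t_n, w_n).
t=0.000000, w=-1.700000: f=-1.479000 → w ← -1.700000 + 0.53·(-1.479000) = -2.483870
t=0.530000, w=-2.483870: f=-2.149731 → w ← -2.483870 + 0.53·(-2.149731) = -3.623227
t=1.060000, w=-3.623227: f=-3.107264 → w ← -3.623227 + 0.53·(-3.107264) = -5.270077
w(1.59) ≈ -5.2701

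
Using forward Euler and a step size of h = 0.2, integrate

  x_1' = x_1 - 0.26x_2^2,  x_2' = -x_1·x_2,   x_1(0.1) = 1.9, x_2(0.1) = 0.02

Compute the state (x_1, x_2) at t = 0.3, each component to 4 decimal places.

2.2800, 0.0124

Euler on (x_1,x_2): x_1_{n+1} = x_1_n + h·x_1', x_2_{n+1} = x_2_n + h·x_2'.
0.100000: (1.900000, 0.020000); f=(1.899896, -0.038000) → (2.279979, 0.012400)
(x_1(0.3), x_2(0.3)) ≈ (2.2800, 0.0124)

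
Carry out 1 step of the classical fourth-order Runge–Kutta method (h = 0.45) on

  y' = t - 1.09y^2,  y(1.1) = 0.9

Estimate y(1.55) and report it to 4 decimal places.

RK4: k1 = f(t_n, y_n); k2 = f(t_n + h/2, y_n + (h/2)·k1); k3 = f(t_n + h/2, y_n + (h/2)·k2); k4 = f(t_n + h, y_n + h·k3); y_{n+1} = y_n + (h/6)·(k1 + 2k2 + 2k3 + k4).
t=1.100000, y=0.900000:
  k1 = f(1.100000, 0.900000) = 0.217100
  k2 = f(1.325000, 0.948848) = 0.343660
  k3 = f(1.325000, 0.977324) = 0.283874
  k4 = f(1.550000, 1.027743) = 0.398681
  y ← 0.900000 + (0.45/6)·(k1 + 2k2 + 2k3 + k4) = 1.040314
y(1.55) ≈ 1.0403

1.0403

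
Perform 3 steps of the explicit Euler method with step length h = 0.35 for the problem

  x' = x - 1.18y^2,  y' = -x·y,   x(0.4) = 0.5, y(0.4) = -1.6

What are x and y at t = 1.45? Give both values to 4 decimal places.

-2.5932, -2.1439

Euler on (x,y): x_{n+1} = x_n + h·x', y_{n+1} = y_n + h·y'.
0.400000: (0.500000, -1.600000); f=(-2.520800, 0.800000) → (-0.382280, -1.320000)
0.750000: (-0.382280, -1.320000); f=(-2.438312, -0.504610) → (-1.235689, -1.496613)
1.100000: (-1.235689, -1.496613); f=(-3.878714, -1.849349) → (-2.593239, -2.143885)
(x(1.45), y(1.45)) ≈ (-2.5932, -2.1439)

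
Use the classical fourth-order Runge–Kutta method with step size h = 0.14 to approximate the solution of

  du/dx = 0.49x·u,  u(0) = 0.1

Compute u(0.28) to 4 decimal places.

RK4: k1 = f(x_n, u_n); k2 = f(x_n + h/2, u_n + (h/2)·k1); k3 = f(x_n + h/2, u_n + (h/2)·k2); k4 = f(x_n + h, u_n + h·k3); u_{n+1} = u_n + (h/6)·(k1 + 2k2 + 2k3 + k4).
x=0.000000, u=0.100000:
  k1 = f(0.000000, 0.100000) = 0.000000
  k2 = f(0.070000, 0.100000) = 0.003430
  k3 = f(0.070000, 0.100240) = 0.003438
  k4 = f(0.140000, 0.100481) = 0.006893
  u ← 0.100000 + (0.14/6)·(k1 + 2k2 + 2k3 + k4) = 0.100481
x=0.140000, u=0.100481:
  k1 = f(0.140000, 0.100481) = 0.006893
  k2 = f(0.210000, 0.100964) = 0.010389
  k3 = f(0.210000, 0.101209) = 0.010414
  k4 = f(0.280000, 0.101939) = 0.013986
  u ← 0.100481 + (0.14/6)·(k1 + 2k2 + 2k3 + k4) = 0.101939
u(0.28) ≈ 0.1019

0.1019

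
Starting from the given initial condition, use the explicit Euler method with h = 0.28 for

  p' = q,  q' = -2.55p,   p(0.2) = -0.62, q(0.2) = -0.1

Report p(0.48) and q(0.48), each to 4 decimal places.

Euler on (p,q): p_{n+1} = p_n + h·p', q_{n+1} = q_n + h·q'.
0.200000: (-0.620000, -0.100000); f=(-0.100000, 1.581000) → (-0.648000, 0.342680)
(p(0.48), q(0.48)) ≈ (-0.6480, 0.3427)

-0.6480, 0.3427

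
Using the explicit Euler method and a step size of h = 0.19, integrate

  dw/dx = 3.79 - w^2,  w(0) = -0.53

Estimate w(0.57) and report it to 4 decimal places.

1.4350

Euler: w_{n+1} = w_n + h·f(x_n, w_n).
x=0.000000, w=-0.530000: f=3.509100 → w ← -0.530000 + 0.19·3.509100 = 0.136729
x=0.190000, w=0.136729: f=3.771305 → w ← 0.136729 + 0.19·3.771305 = 0.853277
x=0.380000, w=0.853277: f=3.061918 → w ← 0.853277 + 0.19·3.061918 = 1.435041
w(0.57) ≈ 1.4350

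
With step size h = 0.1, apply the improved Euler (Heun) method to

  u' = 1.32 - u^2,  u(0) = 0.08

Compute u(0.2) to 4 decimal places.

Heun: k1 = f(t_n, u_n); k2 = f(t_n + h, u_n + h·k1); u_{n+1} = u_n + (h/2)·(k1 + k2).
t=0.000000, u=0.080000:
  k1 = f(0.000000, 0.080000) = 1.313600
  k2 = f(0.100000, 0.211360) = 1.275327
  u ← 0.080000 + (0.1/2)·(1.313600 + 1.275327) = 0.209446
t=0.100000, u=0.209446:
  k1 = f(0.100000, 0.209446) = 1.276132
  k2 = f(0.200000, 0.337060) = 1.206391
  u ← 0.209446 + (0.1/2)·(1.276132 + 1.206391) = 0.333573
u(0.2) ≈ 0.3336

0.3336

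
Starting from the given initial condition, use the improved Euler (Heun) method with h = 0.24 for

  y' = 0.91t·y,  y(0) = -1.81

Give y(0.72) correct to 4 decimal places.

Heun: k1 = f(t_n, y_n); k2 = f(t_n + h, y_n + h·k1); y_{n+1} = y_n + (h/2)·(k1 + k2).
t=0.000000, y=-1.810000:
  k1 = f(0.000000, -1.810000) = 0.000000
  k2 = f(0.240000, -1.810000) = -0.395304
  y ← -1.810000 + (0.24/2)·(0.000000 + (-0.395304)) = -1.857436
t=0.240000, y=-1.857436:
  k1 = f(0.240000, -1.857436) = -0.405664
  k2 = f(0.480000, -1.954796) = -0.853855
  y ← -1.857436 + (0.24/2)·(-0.405664 + (-0.853855)) = -2.008579
t=0.480000, y=-2.008579:
  k1 = f(0.480000, -2.008579) = -0.877347
  k2 = f(0.720000, -2.219142) = -1.453982
  y ← -2.008579 + (0.24/2)·(-0.877347 + (-1.453982)) = -2.288338
y(0.72) ≈ -2.2883

-2.2883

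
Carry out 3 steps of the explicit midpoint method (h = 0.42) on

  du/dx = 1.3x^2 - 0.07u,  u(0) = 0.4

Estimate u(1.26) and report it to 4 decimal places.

1.1943

Midpoint: k1 = f(x_n, u_n); k2 = f(x_n + h/2, u_n + (h/2)·k1); u_{n+1} = u_n + h·k2.
x=0.000000, u=0.400000:
  k1 = f(0.000000, 0.400000) = -0.028000
  k2 = f(0.210000, 0.394120) = 0.029742
  u ← 0.400000 + 0.42·0.029742 = 0.412491
x=0.420000, u=0.412491:
  k1 = f(0.420000, 0.412491) = 0.200446
  k2 = f(0.630000, 0.454585) = 0.484149
  u ← 0.412491 + 0.42·0.484149 = 0.615834
x=0.840000, u=0.615834:
  k1 = f(0.840000, 0.615834) = 0.874172
  k2 = f(1.050000, 0.799410) = 1.377291
  u ← 0.615834 + 0.42·1.377291 = 1.194296
u(1.26) ≈ 1.1943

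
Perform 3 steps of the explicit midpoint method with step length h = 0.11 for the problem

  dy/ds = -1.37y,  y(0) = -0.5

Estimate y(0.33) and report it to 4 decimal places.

Midpoint: k1 = f(s_n, y_n); k2 = f(s_n + h/2, y_n + (h/2)·k1); y_{n+1} = y_n + h·k2.
s=0.000000, y=-0.500000:
  k1 = f(0.000000, -0.500000) = 0.685000
  k2 = f(0.055000, -0.462325) = 0.633385
  y ← -0.500000 + 0.11·0.633385 = -0.430328
s=0.110000, y=-0.430328:
  k1 = f(0.110000, -0.430328) = 0.589549
  k2 = f(0.165000, -0.397902) = 0.545126
  y ← -0.430328 + 0.11·0.545126 = -0.370364
s=0.220000, y=-0.370364:
  k1 = f(0.220000, -0.370364) = 0.507398
  k2 = f(0.275000, -0.342457) = 0.469166
  y ← -0.370364 + 0.11·0.469166 = -0.318755
y(0.33) ≈ -0.3188

-0.3188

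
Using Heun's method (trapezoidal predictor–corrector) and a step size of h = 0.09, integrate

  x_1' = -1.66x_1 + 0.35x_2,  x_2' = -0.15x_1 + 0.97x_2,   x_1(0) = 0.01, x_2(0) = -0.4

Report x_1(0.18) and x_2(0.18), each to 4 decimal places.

Heun on (x_1,x_2): k1 = f(s_n, state_n); k2 = f(s_n + h, state_n + h·k1); state_{n+1} = state_n + (h/2)·(k1 + k2).
0.000000: (0.010000, -0.400000)
  k1 = (-0.156600, -0.389500)
  predictor → (-0.004094, -0.435055)
  k2 = (-0.145473, -0.421389)
  → (-0.003593, -0.436490)
0.090000: (-0.003593, -0.436490)
  k1 = (-0.146807, -0.422856)
  predictor → (-0.016806, -0.474547)
  k2 = (-0.138194, -0.457790)
  → (-0.016418, -0.476119)
(x_1(0.18), x_2(0.18)) ≈ (-0.0164, -0.4761)

-0.0164, -0.4761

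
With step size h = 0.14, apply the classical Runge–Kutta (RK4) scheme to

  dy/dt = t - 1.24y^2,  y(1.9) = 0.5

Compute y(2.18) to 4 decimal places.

RK4: k1 = f(t_n, y_n); k2 = f(t_n + h/2, y_n + (h/2)·k1); k3 = f(t_n + h/2, y_n + (h/2)·k2); k4 = f(t_n + h, y_n + h·k3); y_{n+1} = y_n + (h/6)·(k1 + 2k2 + 2k3 + k4).
t=1.900000, y=0.500000:
  k1 = f(1.900000, 0.500000) = 1.590000
  k2 = f(1.970000, 0.611300) = 1.506627
  k3 = f(1.970000, 0.605464) = 1.515433
  k4 = f(2.040000, 0.712161) = 1.411106
  y ← 0.500000 + (0.14/6)·(k1 + 2k2 + 2k3 + k4) = 0.711055
t=2.040000, y=0.711055:
  k1 = f(2.040000, 0.711055) = 1.413057
  k2 = f(2.110000, 0.809969) = 1.296498
  k3 = f(2.110000, 0.801810) = 1.312805
  k4 = f(2.180000, 0.894848) = 1.187067
  y ← 0.711055 + (0.14/6)·(k1 + 2k2 + 2k3 + k4) = 0.893492
y(2.18) ≈ 0.8935

0.8935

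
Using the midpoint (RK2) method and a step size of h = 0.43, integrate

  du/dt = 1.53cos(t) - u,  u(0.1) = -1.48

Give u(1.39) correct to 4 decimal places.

0.1945

Midpoint: k1 = f(t_n, u_n); k2 = f(t_n + h/2, u_n + (h/2)·k1); u_{n+1} = u_n + h·k2.
t=0.100000, u=-1.480000:
  k1 = f(0.100000, -1.480000) = 3.002356
  k2 = f(0.315000, -0.834493) = 2.289212
  u ← -1.480000 + 0.43·2.289212 = -0.495639
t=0.530000, u=-0.495639:
  k1 = f(0.530000, -0.495639) = 1.815734
  k2 = f(0.745000, -0.105256) = 1.229941
  u ← -0.495639 + 0.43·1.229941 = 0.033236
t=0.960000, u=0.033236:
  k1 = f(0.960000, 0.033236) = 0.844250
  k2 = f(1.175000, 0.214749) = 0.375132
  u ← 0.033236 + 0.43·0.375132 = 0.194542
u(1.39) ≈ 0.1945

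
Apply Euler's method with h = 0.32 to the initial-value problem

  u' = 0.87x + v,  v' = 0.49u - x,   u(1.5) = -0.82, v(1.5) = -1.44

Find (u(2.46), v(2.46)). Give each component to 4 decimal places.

Euler on (u,v): u_{n+1} = u_n + h·u', v_{n+1} = v_n + h·v'.
1.500000: (-0.820000, -1.440000); f=(-0.135000, -1.901800) → (-0.863200, -2.048576)
1.820000: (-0.863200, -2.048576); f=(-0.465176, -2.242968) → (-1.012056, -2.766326)
2.140000: (-1.012056, -2.766326); f=(-0.904526, -2.635908) → (-1.301505, -3.609816)
(u(2.46), v(2.46)) ≈ (-1.3015, -3.6098)

-1.3015, -3.6098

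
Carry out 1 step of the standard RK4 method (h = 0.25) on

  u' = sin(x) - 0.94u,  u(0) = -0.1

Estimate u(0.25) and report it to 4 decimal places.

-0.0503

RK4: k1 = f(x_n, u_n); k2 = f(x_n + h/2, u_n + (h/2)·k1); k3 = f(x_n + h/2, u_n + (h/2)·k2); k4 = f(x_n + h, u_n + h·k3); u_{n+1} = u_n + (h/6)·(k1 + 2k2 + 2k3 + k4).
x=0.000000, u=-0.100000:
  k1 = f(0.000000, -0.100000) = 0.094000
  k2 = f(0.125000, -0.088250) = 0.207630
  k3 = f(0.125000, -0.074046) = 0.194278
  k4 = f(0.250000, -0.051430) = 0.295749
  u ← -0.100000 + (0.25/6)·(k1 + 2k2 + 2k3 + k4) = -0.050268
u(0.25) ≈ -0.0503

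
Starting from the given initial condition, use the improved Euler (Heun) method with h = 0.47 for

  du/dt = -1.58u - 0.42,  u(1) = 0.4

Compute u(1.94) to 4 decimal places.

Heun: k1 = f(t_n, u_n); k2 = f(t_n + h, u_n + h·k1); u_{n+1} = u_n + (h/2)·(k1 + k2).
t=1.000000, u=0.400000:
  k1 = f(1.000000, 0.400000) = -1.052000
  k2 = f(1.470000, -0.094440) = -0.270785
  u ← 0.400000 + (0.47/2)·(-1.052000 + (-0.270785)) = 0.089146
t=1.470000, u=0.089146:
  k1 = f(1.470000, 0.089146) = -0.560850
  k2 = f(1.940000, -0.174454) = -0.144363
  u ← 0.089146 + (0.47/2)·(-0.560850 + (-0.144363)) = -0.076579
u(1.94) ≈ -0.0766

-0.0766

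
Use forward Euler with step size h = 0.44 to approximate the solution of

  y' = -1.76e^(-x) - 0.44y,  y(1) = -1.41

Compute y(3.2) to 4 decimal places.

-0.8847

Euler: y_{n+1} = y_n + h·f(x_n, y_n).
x=1.000000, y=-1.410000: f=-0.027068 → y ← -1.410000 + 0.44·(-0.027068) = -1.421910
x=1.440000, y=-1.421910: f=0.208647 → y ← -1.421910 + 0.44·0.208647 = -1.330105
x=1.880000, y=-1.330105: f=0.316688 → y ← -1.330105 + 0.44·0.316688 = -1.190762
x=2.320000, y=-1.190762: f=0.350974 → y ← -1.190762 + 0.44·0.350974 = -1.036334
x=2.760000, y=-1.036334: f=0.344593 → y ← -1.036334 + 0.44·0.344593 = -0.884713
y(3.2) ≈ -0.8847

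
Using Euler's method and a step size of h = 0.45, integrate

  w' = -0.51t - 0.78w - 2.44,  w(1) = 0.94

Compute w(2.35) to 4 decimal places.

-2.7648

Euler: w_{n+1} = w_n + h·f(t_n, w_n).
t=1.000000, w=0.940000: f=-3.683200 → w ← 0.940000 + 0.45·(-3.683200) = -0.717440
t=1.450000, w=-0.717440: f=-2.619897 → w ← -0.717440 + 0.45·(-2.619897) = -1.896394
t=1.900000, w=-1.896394: f=-1.929813 → w ← -1.896394 + 0.45·(-1.929813) = -2.764809
w(2.35) ≈ -2.7648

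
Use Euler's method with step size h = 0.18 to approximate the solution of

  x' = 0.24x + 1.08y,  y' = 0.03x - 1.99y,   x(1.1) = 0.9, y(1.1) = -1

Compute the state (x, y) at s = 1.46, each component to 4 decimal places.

Euler on (x,y): x_{n+1} = x_n + h·x', y_{n+1} = y_n + h·y'.
1.100000: (0.900000, -1.000000); f=(-0.864000, 2.017000) → (0.744480, -0.636940)
1.280000: (0.744480, -0.636940); f=(-0.509220, 1.289845) → (0.652820, -0.404768)
(x(1.46), y(1.46)) ≈ (0.6528, -0.4048)

0.6528, -0.4048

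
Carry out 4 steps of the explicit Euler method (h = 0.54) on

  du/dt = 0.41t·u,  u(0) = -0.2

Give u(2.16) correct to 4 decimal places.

Euler: u_{n+1} = u_n + h·f(t_n, u_n).
t=0.000000, u=-0.200000: f=0.000000 → u ← -0.200000 + 0.54·0.000000 = -0.200000
t=0.540000, u=-0.200000: f=-0.044280 → u ← -0.200000 + 0.54·(-0.044280) = -0.223911
t=1.080000, u=-0.223911: f=-0.099148 → u ← -0.223911 + 0.54·(-0.099148) = -0.277451
t=1.620000, u=-0.277451: f=-0.184283 → u ← -0.277451 + 0.54·(-0.184283) = -0.376964
u(2.16) ≈ -0.3770

-0.3770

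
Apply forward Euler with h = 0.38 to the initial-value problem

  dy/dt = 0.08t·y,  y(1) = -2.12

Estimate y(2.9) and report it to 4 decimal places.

-2.7495

Euler: y_{n+1} = y_n + h·f(t_n, y_n).
t=1.000000, y=-2.120000: f=-0.169600 → y ← -2.120000 + 0.38·(-0.169600) = -2.184448
t=1.380000, y=-2.184448: f=-0.241163 → y ← -2.184448 + 0.38·(-0.241163) = -2.276090
t=1.760000, y=-2.276090: f=-0.320473 → y ← -2.276090 + 0.38·(-0.320473) = -2.397870
t=2.140000, y=-2.397870: f=-0.410515 → y ← -2.397870 + 0.38·(-0.410515) = -2.553866
t=2.520000, y=-2.553866: f=-0.514859 → y ← -2.553866 + 0.38·(-0.514859) = -2.749512
y(2.9) ≈ -2.7495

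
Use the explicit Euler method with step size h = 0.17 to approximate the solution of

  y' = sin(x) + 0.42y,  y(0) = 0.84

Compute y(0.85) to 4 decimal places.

1.4821

Euler: y_{n+1} = y_n + h·f(x_n, y_n).
x=0.000000, y=0.840000: f=0.352800 → y ← 0.840000 + 0.17·0.352800 = 0.899976
x=0.170000, y=0.899976: f=0.547172 → y ← 0.899976 + 0.17·0.547172 = 0.992995
x=0.340000, y=0.992995: f=0.750545 → y ← 0.992995 + 0.17·0.750545 = 1.120588
x=0.510000, y=1.120588: f=0.958824 → y ← 1.120588 + 0.17·0.958824 = 1.283588
x=0.680000, y=1.283588: f=1.167900 → y ← 1.283588 + 0.17·1.167900 = 1.482131
y(0.85) ≈ 1.4821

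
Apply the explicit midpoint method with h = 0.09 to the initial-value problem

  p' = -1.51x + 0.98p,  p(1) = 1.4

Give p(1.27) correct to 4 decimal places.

Midpoint: k1 = f(x_n, p_n); k2 = f(x_n + h/2, p_n + (h/2)·k1); p_{n+1} = p_n + h·k2.
x=1.000000, p=1.400000:
  k1 = f(1.000000, 1.400000) = -0.138000
  k2 = f(1.045000, 1.393790) = -0.212036
  p ← 1.400000 + 0.09·(-0.212036) = 1.380917
x=1.090000, p=1.380917:
  k1 = f(1.090000, 1.380917) = -0.292602
  k2 = f(1.135000, 1.367750) = -0.373455
  p ← 1.380917 + 0.09·(-0.373455) = 1.347306
x=1.180000, p=1.347306:
  k1 = f(1.180000, 1.347306) = -0.461440
  k2 = f(1.225000, 1.326541) = -0.549740
  p ← 1.347306 + 0.09·(-0.549740) = 1.297829
p(1.27) ≈ 1.2978

1.2978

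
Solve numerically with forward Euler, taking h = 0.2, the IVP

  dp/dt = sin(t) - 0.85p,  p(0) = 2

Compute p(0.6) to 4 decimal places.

Euler: p_{n+1} = p_n + h·f(t_n, p_n).
t=0.000000, p=2.000000: f=-1.700000 → p ← 2.000000 + 0.2·(-1.700000) = 1.660000
t=0.200000, p=1.660000: f=-1.212331 → p ← 1.660000 + 0.2·(-1.212331) = 1.417534
t=0.400000, p=1.417534: f=-0.815485 → p ← 1.417534 + 0.2·(-0.815485) = 1.254437
p(0.6) ≈ 1.2544

1.2544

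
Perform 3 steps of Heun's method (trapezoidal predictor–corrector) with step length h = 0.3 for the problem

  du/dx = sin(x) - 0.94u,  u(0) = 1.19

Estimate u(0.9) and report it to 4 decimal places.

Heun: k1 = f(x_n, u_n); k2 = f(x_n + h, u_n + h·k1); u_{n+1} = u_n + (h/2)·(k1 + k2).
x=0.000000, u=1.190000:
  k1 = f(0.000000, 1.190000) = -1.118600
  k2 = f(0.300000, 0.854420) = -0.507635
  u ← 1.190000 + (0.3/2)·(-1.118600 + (-0.507635)) = 0.946065
x=0.300000, u=0.946065:
  k1 = f(0.300000, 0.946065) = -0.593781
  k2 = f(0.600000, 0.767931) = -0.157212
  u ← 0.946065 + (0.3/2)·(-0.593781 + (-0.157212)) = 0.833416
x=0.600000, u=0.833416:
  k1 = f(0.600000, 0.833416) = -0.218768
  k2 = f(0.900000, 0.767785) = 0.061609
  u ← 0.833416 + (0.3/2)·(-0.218768 + 0.061609) = 0.809842
u(0.9) ≈ 0.8098

0.8098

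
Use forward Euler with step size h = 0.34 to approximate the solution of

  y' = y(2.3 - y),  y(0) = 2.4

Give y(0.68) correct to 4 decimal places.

2.3039

Euler: y_{n+1} = y_n + h·f(s_n, y_n).
s=0.000000, y=2.400000: f=-0.240000 → y ← 2.400000 + 0.34·(-0.240000) = 2.318400
s=0.340000, y=2.318400: f=-0.042659 → y ← 2.318400 + 0.34·(-0.042659) = 2.303896
y(0.68) ≈ 2.3039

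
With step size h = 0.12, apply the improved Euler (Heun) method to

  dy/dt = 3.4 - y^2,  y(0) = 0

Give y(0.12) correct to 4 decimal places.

Heun: k1 = f(t_n, y_n); k2 = f(t_n + h, y_n + h·k1); y_{n+1} = y_n + (h/2)·(k1 + k2).
t=0.000000, y=0.000000:
  k1 = f(0.000000, 0.000000) = 3.400000
  k2 = f(0.120000, 0.408000) = 3.233536
  y ← 0.000000 + (0.12/2)·(3.400000 + 3.233536) = 0.398012
y(0.12) ≈ 0.3980

0.3980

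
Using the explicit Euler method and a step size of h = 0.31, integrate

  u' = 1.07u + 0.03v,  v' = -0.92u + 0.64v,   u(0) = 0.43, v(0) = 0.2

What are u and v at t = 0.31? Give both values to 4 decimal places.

Euler on (u,v): u_{n+1} = u_n + h·u', v_{n+1} = v_n + h·v'.
0.000000: (0.430000, 0.200000); f=(0.466100, -0.267600) → (0.574491, 0.117044)
(u(0.31), v(0.31)) ≈ (0.5745, 0.1170)

0.5745, 0.1170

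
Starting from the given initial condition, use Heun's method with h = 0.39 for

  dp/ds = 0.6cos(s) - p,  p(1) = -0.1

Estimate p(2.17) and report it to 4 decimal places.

-0.0929

Heun: k1 = f(s_n, p_n); k2 = f(s_n + h, p_n + h·k1); p_{n+1} = p_n + (h/2)·(k1 + k2).
s=1.000000, p=-0.100000:
  k1 = f(1.000000, -0.100000) = 0.424181
  k2 = f(1.390000, 0.065431) = 0.042457
  p ← -0.100000 + (0.39/2)·(0.424181 + 0.042457) = -0.009006
s=1.390000, p=-0.009006:
  k1 = f(1.390000, -0.009006) = 0.116893
  k2 = f(1.780000, 0.036583) = -0.161191
  p ← -0.009006 + (0.39/2)·(0.116893 + (-0.161191)) = -0.017644
s=1.780000, p=-0.017644:
  k1 = f(1.780000, -0.017644) = -0.106965
  k2 = f(2.170000, -0.059360) = -0.279031
  p ← -0.017644 + (0.39/2)·(-0.106965 + (-0.279031)) = -0.092913
p(2.17) ≈ -0.0929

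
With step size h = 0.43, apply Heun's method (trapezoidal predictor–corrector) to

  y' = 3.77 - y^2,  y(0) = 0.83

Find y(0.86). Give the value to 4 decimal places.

Heun: k1 = f(x_n, y_n); k2 = f(x_n + h, y_n + h·k1); y_{n+1} = y_n + (h/2)·(k1 + k2).
x=0.000000, y=0.830000:
  k1 = f(0.000000, 0.830000) = 3.081100
  k2 = f(0.430000, 2.154873) = -0.873478
  y ← 0.830000 + (0.43/2)·(3.081100 + (-0.873478)) = 1.304639
x=0.430000, y=1.304639:
  k1 = f(0.430000, 1.304639) = 2.067918
  k2 = f(0.860000, 2.193843) = -1.042949
  y ← 1.304639 + (0.43/2)·(2.067918 + (-1.042949)) = 1.525007
y(0.86) ≈ 1.5250

1.5250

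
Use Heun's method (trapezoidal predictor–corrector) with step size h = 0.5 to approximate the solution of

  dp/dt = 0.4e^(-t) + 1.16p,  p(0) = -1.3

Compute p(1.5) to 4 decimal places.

Heun: k1 = f(t_n, p_n); k2 = f(t_n + h, p_n + h·k1); p_{n+1} = p_n + (h/2)·(k1 + k2).
t=0.000000, p=-1.300000:
  k1 = f(0.000000, -1.300000) = -1.108000
  k2 = f(0.500000, -1.854000) = -1.908028
  p ← -1.300000 + (0.5/2)·(-1.108000 + (-1.908028)) = -2.054007
t=0.500000, p=-2.054007:
  k1 = f(0.500000, -2.054007) = -2.140036
  k2 = f(1.000000, -3.124025) = -3.476717
  p ← -2.054007 + (0.5/2)·(-2.140036 + (-3.476717)) = -3.458195
t=1.000000, p=-3.458195:
  k1 = f(1.000000, -3.458195) = -3.864355
  k2 = f(1.500000, -5.390372) = -6.163580
  p ← -3.458195 + (0.5/2)·(-3.864355 + (-6.163580)) = -5.965179
p(1.5) ≈ -5.9652

-5.9652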